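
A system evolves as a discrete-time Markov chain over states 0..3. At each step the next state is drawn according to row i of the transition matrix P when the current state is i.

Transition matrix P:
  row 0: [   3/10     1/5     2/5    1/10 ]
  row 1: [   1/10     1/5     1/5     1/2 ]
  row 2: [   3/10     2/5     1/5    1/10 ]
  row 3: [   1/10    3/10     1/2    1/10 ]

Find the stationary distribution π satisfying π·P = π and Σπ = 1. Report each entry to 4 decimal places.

π = [0.2010, 0.2821, 0.3041, 0.2128]

Balance equations π_j = Σ_i π_i·P[i][j]:
  π_0 = 3/10·π_0 + 1/10·π_1 + 3/10·π_2 + 1/10·π_3
  π_1 = 1/5·π_0 + 1/5·π_1 + 2/5·π_2 + 3/10·π_3
  π_2 = 2/5·π_0 + 1/5·π_1 + 1/5·π_2 + 1/2·π_3
  normalize: π_0 + π_1 + π_2 + π_3 = 1
Solving the linear system gives exactly π = [119/592, 167/592, 45/148, 63/296].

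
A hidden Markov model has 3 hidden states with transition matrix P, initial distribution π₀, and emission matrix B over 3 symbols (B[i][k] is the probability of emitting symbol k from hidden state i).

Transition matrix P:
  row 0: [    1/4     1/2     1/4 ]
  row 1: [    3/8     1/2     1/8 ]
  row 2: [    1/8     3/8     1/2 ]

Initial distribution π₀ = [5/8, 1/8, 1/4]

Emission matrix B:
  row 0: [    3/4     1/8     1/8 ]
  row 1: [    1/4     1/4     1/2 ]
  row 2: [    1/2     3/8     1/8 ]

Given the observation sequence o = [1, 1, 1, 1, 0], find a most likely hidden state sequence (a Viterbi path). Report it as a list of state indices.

path = [2, 2, 2, 2, 2]

t=0: δ = [7.812e-02, 3.125e-02, 9.375e-02]  (obs o_0=1)
t=1: δ = [2.441e-03, 9.766e-03, 1.758e-02]  ψ = [0, 0, 2]  (obs o_1=1)
t=2: δ = [4.578e-04, 1.648e-03, 3.296e-03]  ψ = [1, 2, 2]  (obs o_2=1)
t=3: δ = [7.725e-05, 3.090e-04, 6.180e-04]  ψ = [1, 2, 2]  (obs o_3=1)
t=4: δ = [8.690e-05, 5.794e-05, 1.545e-04]  ψ = [1, 2, 2]  (obs o_4=0)
backtrack: best end state = 2; path = [2, 2, 2, 2, 2]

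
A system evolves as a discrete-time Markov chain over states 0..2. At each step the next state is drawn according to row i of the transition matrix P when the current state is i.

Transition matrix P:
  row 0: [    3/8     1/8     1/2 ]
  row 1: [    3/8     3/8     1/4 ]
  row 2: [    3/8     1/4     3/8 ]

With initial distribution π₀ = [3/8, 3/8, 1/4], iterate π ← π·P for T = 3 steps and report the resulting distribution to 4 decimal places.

t=0: π = [0.3750, 0.3750, 0.2500]
t=1: π = [0.3750, 0.2500, 0.3750]
t=2: π = [0.3750, 0.2344, 0.3906]
t=3: π = [0.3750, 0.2324, 0.3926]

π = [0.3750, 0.2324, 0.3926]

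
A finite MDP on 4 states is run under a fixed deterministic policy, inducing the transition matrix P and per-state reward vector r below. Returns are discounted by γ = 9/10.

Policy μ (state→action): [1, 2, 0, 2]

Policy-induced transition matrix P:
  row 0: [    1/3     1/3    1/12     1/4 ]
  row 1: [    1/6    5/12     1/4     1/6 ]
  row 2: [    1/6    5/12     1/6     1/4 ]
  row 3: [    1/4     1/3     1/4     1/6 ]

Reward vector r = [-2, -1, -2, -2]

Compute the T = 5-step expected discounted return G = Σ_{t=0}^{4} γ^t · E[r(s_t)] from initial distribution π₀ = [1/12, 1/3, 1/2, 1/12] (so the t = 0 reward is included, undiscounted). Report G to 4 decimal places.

t=0: π = [0.0833, 0.3333, 0.5000, 0.0833], E[r] = -1.6667, γ^t·E[r] = -1.666667, running G = -1.666667
t=1: π = [0.1875, 0.4028, 0.1944, 0.2153], E[r] = -1.5972, γ^t·E[r] = -1.437500, running G = -3.104167
t=2: π = [0.2159, 0.3831, 0.2025, 0.1985], E[r] = -1.6169, γ^t·E[r] = -1.309688, running G = -4.413854
t=3: π = [0.2192, 0.3821, 0.1971, 0.2015], E[r] = -1.6179, γ^t·E[r] = -1.179422, running G = -5.593276
t=4: π = [0.2200, 0.3816, 0.1970, 0.2014], E[r] = -1.6184, γ^t·E[r] = -1.061828, running G = -6.655104

G = -6.6551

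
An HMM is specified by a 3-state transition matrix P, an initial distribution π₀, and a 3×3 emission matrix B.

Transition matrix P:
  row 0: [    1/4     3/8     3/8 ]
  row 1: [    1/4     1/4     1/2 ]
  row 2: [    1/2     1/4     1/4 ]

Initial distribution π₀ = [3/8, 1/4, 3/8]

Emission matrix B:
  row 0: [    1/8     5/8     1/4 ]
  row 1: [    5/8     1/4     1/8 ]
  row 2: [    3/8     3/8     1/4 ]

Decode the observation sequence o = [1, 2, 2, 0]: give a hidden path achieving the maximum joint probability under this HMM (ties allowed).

t=0: δ = [2.344e-01, 6.250e-02, 1.406e-01]  (obs o_0=1)
t=1: δ = [1.758e-02, 1.099e-02, 2.197e-02]  ψ = [2, 0, 0]  (obs o_1=2)
t=2: δ = [2.747e-03, 8.240e-04, 1.648e-03]  ψ = [2, 0, 0]  (obs o_2=2)
t=3: δ = [1.030e-04, 6.437e-04, 3.862e-04]  ψ = [2, 0, 0]  (obs o_3=0)
backtrack: best end state = 1; path = [0, 2, 0, 1]

path = [0, 2, 0, 1]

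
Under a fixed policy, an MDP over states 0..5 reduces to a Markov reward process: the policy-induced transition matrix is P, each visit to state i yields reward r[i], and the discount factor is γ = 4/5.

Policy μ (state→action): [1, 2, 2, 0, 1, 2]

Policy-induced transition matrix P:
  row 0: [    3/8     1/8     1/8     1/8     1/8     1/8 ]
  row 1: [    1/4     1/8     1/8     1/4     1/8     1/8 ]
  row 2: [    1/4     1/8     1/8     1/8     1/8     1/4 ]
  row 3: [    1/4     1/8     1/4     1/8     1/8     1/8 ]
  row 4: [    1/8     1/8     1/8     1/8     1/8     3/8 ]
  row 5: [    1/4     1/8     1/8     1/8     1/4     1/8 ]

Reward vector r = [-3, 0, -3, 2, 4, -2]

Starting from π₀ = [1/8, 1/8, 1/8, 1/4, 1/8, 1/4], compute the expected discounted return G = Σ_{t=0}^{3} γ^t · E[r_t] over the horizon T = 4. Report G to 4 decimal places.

t=0: π = [0.1250, 0.1250, 0.1250, 0.2500, 0.1250, 0.2500], E[r] = -0.2500, γ^t·E[r] = -0.250000, running G = -0.250000
t=1: π = [0.2500, 0.1250, 0.1563, 0.1406, 0.1563, 0.1719], E[r] = -0.6563, γ^t·E[r] = -0.525000, running G = -0.775000
t=2: π = [0.2617, 0.1250, 0.1426, 0.1406, 0.1465, 0.1836], E[r] = -0.7129, γ^t·E[r] = -0.456250, running G = -1.231250
t=3: π = [0.2644, 0.1250, 0.1426, 0.1406, 0.1479, 0.1794], E[r] = -0.7068, γ^t·E[r] = -0.361875, running G = -1.593125

G = -1.5931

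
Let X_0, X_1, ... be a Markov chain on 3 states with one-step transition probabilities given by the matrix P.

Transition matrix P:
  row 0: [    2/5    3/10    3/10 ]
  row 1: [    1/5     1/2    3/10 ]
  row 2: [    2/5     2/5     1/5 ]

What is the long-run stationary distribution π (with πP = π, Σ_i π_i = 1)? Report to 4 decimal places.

Balance equations π_j = Σ_i π_i·P[i][j]:
  π_0 = 2/5·π_0 + 1/5·π_1 + 2/5·π_2
  π_1 = 3/10·π_0 + 1/2·π_1 + 2/5·π_2
  normalize: π_0 + π_1 + π_2 = 1
Solving the linear system gives exactly π = [7/22, 9/22, 3/11].

π = [0.3182, 0.4091, 0.2727]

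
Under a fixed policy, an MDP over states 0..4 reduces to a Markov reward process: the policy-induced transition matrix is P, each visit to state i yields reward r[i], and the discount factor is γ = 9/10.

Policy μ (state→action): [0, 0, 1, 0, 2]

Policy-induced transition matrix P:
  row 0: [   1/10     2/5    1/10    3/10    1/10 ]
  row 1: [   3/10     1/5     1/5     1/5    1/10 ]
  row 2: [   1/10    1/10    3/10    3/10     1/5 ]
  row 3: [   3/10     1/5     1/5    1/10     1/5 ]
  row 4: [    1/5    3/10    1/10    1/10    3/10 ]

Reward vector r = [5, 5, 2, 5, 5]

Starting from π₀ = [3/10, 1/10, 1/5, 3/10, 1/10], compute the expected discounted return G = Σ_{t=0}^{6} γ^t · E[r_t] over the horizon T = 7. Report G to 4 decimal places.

G = 23.2019

t=0: π = [0.3000, 0.1000, 0.2000, 0.3000, 0.1000], E[r] = 4.4000, γ^t·E[r] = 4.400000, running G = 4.400000
t=1: π = [0.1900, 0.2500, 0.1800, 0.2100, 0.1700], E[r] = 4.4600, γ^t·E[r] = 4.014000, running G = 8.414000
t=2: π = [0.2090, 0.2370, 0.1820, 0.1990, 0.1730], E[r] = 4.4540, γ^t·E[r] = 3.607740, running G = 12.021740
t=3: π = [0.2045, 0.2409, 0.1800, 0.2019, 0.1727], E[r] = 4.4600, γ^t·E[r] = 3.251340, running G = 15.273080
t=4: π = [0.2058, 0.2402, 0.1803, 0.2010, 0.1727], E[r] = 4.4592, γ^t·E[r] = 2.925655, running G = 18.198735
t=5: π = [0.2055, 0.2404, 0.1802, 0.2012, 0.1727], E[r] = 4.4595, γ^t·E[r] = 2.633281, running G = 20.832016
t=6: π = [0.2056, 0.2404, 0.1802, 0.2012, 0.1727], E[r] = 4.4594, γ^t·E[r] = 2.369909, running G = 23.201925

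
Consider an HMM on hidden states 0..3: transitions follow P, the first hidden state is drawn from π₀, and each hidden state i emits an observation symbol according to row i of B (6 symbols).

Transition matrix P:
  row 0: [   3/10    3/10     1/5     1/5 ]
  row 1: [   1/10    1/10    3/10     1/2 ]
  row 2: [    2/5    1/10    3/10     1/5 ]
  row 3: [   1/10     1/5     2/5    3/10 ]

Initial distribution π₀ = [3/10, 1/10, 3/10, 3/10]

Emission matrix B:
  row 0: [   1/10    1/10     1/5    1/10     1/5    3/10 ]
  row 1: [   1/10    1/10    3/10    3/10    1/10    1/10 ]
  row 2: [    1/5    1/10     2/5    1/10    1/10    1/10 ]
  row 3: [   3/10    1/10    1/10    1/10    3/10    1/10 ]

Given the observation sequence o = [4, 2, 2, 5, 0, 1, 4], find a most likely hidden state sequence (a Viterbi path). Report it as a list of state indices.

t=0: δ = [6.000e-02, 1.000e-02, 3.000e-02, 9.000e-02]  (obs o_0=4)
t=1: δ = [3.600e-03, 5.400e-03, 1.440e-02, 2.700e-03]  ψ = [0, 0, 3, 3]  (obs o_1=2)
t=2: δ = [1.152e-03, 4.320e-04, 1.728e-03, 2.880e-04]  ψ = [2, 2, 2, 2]  (obs o_2=2)
t=3: δ = [2.074e-04, 3.456e-05, 5.184e-05, 3.456e-05]  ψ = [2, 0, 2, 2]  (obs o_3=5)
t=4: δ = [6.221e-06, 6.221e-06, 8.294e-06, 1.244e-05]  ψ = [0, 0, 0, 0]  (obs o_4=0)
t=5: δ = [3.318e-07, 2.488e-07, 4.977e-07, 3.732e-07]  ψ = [2, 3, 3, 3]  (obs o_5=1)
t=6: δ = [3.981e-08, 9.953e-09, 1.493e-08, 3.732e-08]  ψ = [2, 0, 2, 1]  (obs o_6=4)
backtrack: best end state = 0; path = [3, 2, 2, 0, 3, 2, 0]

path = [3, 2, 2, 0, 3, 2, 0]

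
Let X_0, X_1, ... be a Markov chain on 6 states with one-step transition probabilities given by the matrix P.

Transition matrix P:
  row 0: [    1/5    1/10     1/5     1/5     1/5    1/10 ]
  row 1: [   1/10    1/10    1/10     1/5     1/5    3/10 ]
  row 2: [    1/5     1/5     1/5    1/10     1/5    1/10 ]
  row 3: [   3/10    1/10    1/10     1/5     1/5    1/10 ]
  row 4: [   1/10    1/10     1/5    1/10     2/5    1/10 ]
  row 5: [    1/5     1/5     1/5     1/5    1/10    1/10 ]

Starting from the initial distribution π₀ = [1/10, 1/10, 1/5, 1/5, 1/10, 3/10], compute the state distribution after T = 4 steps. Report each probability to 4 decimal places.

t=0: π = [0.1000, 0.1000, 0.2000, 0.2000, 0.1000, 0.3000]
t=1: π = [0.2000, 0.1500, 0.1700, 0.1700, 0.1900, 0.1200]
t=2: π = [0.1830, 0.1290, 0.1680, 0.1640, 0.2260, 0.1300]
t=3: π = [0.1809, 0.1298, 0.1707, 0.1606, 0.2322, 0.1258]
t=4: π = [0.1799, 0.1297, 0.1710, 0.1597, 0.2339, 0.1260]

π = [0.1799, 0.1297, 0.1710, 0.1597, 0.2339, 0.1260]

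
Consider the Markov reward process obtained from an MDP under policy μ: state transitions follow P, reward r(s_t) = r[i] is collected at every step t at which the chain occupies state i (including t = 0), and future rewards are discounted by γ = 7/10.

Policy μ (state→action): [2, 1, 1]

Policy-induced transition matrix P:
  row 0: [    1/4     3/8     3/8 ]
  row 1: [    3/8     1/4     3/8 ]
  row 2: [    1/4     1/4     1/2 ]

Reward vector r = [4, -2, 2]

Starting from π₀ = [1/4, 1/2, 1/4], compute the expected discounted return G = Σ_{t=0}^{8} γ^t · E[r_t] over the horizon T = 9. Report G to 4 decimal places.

t=0: π = [0.2500, 0.5000, 0.2500], E[r] = 0.5000, γ^t·E[r] = 0.500000, running G = 0.500000
t=1: π = [0.3125, 0.2813, 0.4063], E[r] = 1.5000, γ^t·E[r] = 1.050000, running G = 1.550000
t=2: π = [0.2852, 0.2891, 0.4258], E[r] = 1.4141, γ^t·E[r] = 0.692891, running G = 2.242891
t=3: π = [0.2861, 0.2856, 0.4282], E[r] = 1.4297, γ^t·E[r] = 0.490383, running G = 2.733273
t=4: π = [0.2857, 0.2858, 0.4285], E[r] = 1.4283, γ^t·E[r] = 0.342946, running G = 3.076219
t=5: π = [0.2857, 0.2857, 0.4286], E[r] = 1.4286, γ^t·E[r] = 0.240103, running G = 3.316322
t=6: π = [0.2857, 0.2857, 0.4286], E[r] = 1.4286, γ^t·E[r] = 0.168070, running G = 3.484392
t=7: π = [0.2857, 0.2857, 0.4286], E[r] = 1.4286, γ^t·E[r] = 0.117649, running G = 3.602041
t=8: π = [0.2857, 0.2857, 0.4286], E[r] = 1.4286, γ^t·E[r] = 0.082354, running G = 3.684395

G = 3.6844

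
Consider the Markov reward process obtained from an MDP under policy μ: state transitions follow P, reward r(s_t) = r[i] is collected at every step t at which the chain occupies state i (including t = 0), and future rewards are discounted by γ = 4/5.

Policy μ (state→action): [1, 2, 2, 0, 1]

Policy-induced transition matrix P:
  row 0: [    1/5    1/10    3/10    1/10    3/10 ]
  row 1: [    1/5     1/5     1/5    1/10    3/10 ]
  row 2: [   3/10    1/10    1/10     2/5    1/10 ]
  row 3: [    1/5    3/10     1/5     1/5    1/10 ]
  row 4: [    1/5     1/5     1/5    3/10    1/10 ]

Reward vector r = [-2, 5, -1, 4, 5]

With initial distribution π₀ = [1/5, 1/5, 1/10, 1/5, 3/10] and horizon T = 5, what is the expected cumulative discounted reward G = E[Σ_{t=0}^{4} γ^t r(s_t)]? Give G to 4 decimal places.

G = 7.6194

t=0: π = [0.2000, 0.2000, 0.1000, 0.2000, 0.3000], E[r] = 2.8000, γ^t·E[r] = 2.800000, running G = 2.800000
t=1: π = [0.2100, 0.1900, 0.2100, 0.2100, 0.1800], E[r] = 2.0600, γ^t·E[r] = 1.648000, running G = 4.448000
t=2: π = [0.2210, 0.1790, 0.2000, 0.2200, 0.1800], E[r] = 2.0330, γ^t·E[r] = 1.301120, running G = 5.749120
t=3: π = [0.2200, 0.1799, 0.2021, 0.2180, 0.1800], E[r] = 2.0294, γ^t·E[r] = 1.039053, running G = 6.788173
t=4: π = [0.2202, 0.1796, 0.2018, 0.2184, 0.1800], E[r] = 2.0294, γ^t·E[r] = 0.831226, running G = 7.619399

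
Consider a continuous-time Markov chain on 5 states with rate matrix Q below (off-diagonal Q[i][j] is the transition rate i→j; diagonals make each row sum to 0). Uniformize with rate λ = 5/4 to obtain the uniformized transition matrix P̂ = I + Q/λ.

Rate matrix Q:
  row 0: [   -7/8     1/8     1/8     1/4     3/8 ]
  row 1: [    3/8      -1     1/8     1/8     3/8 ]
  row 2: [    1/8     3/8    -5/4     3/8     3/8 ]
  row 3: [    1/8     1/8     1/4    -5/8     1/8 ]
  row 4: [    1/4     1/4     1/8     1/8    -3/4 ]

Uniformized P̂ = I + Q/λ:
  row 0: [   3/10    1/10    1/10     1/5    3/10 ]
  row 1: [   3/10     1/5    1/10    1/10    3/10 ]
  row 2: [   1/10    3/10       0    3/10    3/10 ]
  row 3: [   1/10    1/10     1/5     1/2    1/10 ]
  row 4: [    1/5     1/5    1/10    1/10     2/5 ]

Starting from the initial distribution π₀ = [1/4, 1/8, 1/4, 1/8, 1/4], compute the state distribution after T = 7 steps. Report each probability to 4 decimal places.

t=0: π = [0.2500, 0.1250, 0.2500, 0.1250, 0.2500]
t=1: π = [0.2000, 0.1875, 0.0875, 0.2250, 0.3000]
t=2: π = [0.2075, 0.1663, 0.1138, 0.2275, 0.2850]
t=3: π = [0.2033, 0.1679, 0.1114, 0.2345, 0.2830]
t=4: π = [0.2025, 0.1674, 0.1123, 0.2364, 0.2814]
t=5: π = [0.2021, 0.1673, 0.1124, 0.2373, 0.2809]
t=6: π = [0.2020, 0.1673, 0.1125, 0.2376, 0.2806]
t=7: π = [0.2019, 0.1673, 0.1125, 0.2377, 0.2805]

π = [0.2019, 0.1673, 0.1125, 0.2377, 0.2805]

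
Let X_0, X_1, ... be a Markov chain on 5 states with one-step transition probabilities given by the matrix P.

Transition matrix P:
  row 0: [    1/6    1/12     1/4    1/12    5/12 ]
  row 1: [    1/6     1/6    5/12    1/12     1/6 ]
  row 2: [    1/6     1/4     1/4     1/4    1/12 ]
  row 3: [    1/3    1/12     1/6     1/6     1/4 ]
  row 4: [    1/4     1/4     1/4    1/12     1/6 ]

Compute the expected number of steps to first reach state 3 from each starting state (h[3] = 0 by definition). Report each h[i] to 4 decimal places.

h = [7.6886, 7.4588, 6.3791, 0.0000, 7.6579]

First-step conditioning: h[3] = 0; for i ≠ 3, h[i] = 1 + Σ_k P[i][k]·h[k].
  h[0] = 1 + 1/6·h[0] + 1/12·h[1] + 1/4·h[2] + 5/12·h[4]
  h[1] = 1 + 1/6·h[0] + 1/6·h[1] + 5/12·h[2] + 1/6·h[4]
  h[2] = 1 + 1/6·h[0] + 1/4·h[1] + 1/4·h[2] + 1/12·h[4]
  h[4] = 1 + 1/4·h[0] + 1/4·h[1] + 1/4·h[2] + 1/6·h[4]
Solving the 4×4 linear system over states ≠ 3 gives exactly h = [12048/1567, 11688/1567, 9996/1567, 0, 12000/1567] (h[3] = 0 is the target).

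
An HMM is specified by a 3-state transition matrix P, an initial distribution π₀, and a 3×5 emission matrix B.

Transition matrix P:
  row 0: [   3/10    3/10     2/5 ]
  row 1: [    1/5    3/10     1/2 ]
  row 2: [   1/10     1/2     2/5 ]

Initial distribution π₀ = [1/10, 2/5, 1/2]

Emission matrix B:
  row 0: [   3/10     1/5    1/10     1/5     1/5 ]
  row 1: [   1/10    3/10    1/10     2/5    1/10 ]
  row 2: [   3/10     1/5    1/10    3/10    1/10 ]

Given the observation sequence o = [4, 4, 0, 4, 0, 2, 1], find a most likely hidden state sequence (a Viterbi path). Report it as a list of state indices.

t=0: δ = [2.000e-02, 4.000e-02, 5.000e-02]  (obs o_0=4)
t=1: δ = [1.600e-03, 2.500e-03, 2.000e-03]  ψ = [1, 2, 1]  (obs o_1=4)
t=2: δ = [1.500e-04, 1.000e-04, 3.750e-04]  ψ = [1, 2, 1]  (obs o_2=0)
t=3: δ = [9.000e-06, 1.875e-05, 1.500e-05]  ψ = [0, 2, 2]  (obs o_3=4)
t=4: δ = [1.125e-06, 7.500e-07, 2.813e-06]  ψ = [1, 2, 1]  (obs o_4=0)
t=5: δ = [3.375e-08, 1.406e-07, 1.125e-07]  ψ = [0, 2, 2]  (obs o_5=2)
t=6: δ = [5.625e-09, 1.688e-08, 1.406e-08]  ψ = [1, 2, 1]  (obs o_6=1)
backtrack: best end state = 1; path = [2, 1, 2, 1, 2, 2, 1]

path = [2, 1, 2, 1, 2, 2, 1]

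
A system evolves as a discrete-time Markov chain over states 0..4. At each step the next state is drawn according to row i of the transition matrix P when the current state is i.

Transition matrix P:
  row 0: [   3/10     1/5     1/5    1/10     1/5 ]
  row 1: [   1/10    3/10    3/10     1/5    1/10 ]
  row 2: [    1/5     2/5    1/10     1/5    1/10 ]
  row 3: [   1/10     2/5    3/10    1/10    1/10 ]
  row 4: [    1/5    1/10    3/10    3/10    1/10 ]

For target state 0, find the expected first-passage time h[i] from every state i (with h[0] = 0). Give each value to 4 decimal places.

h = [0.0000, 7.4074, 6.7901, 7.4074, 6.6667]

First-step conditioning: h[0] = 0; for i ≠ 0, h[i] = 1 + Σ_k P[i][k]·h[k].
  h[1] = 1 + 3/10·h[1] + 3/10·h[2] + 1/5·h[3] + 1/10·h[4]
  h[2] = 1 + 2/5·h[1] + 1/10·h[2] + 1/5·h[3] + 1/10·h[4]
  h[3] = 1 + 2/5·h[1] + 3/10·h[2] + 1/10·h[3] + 1/10·h[4]
  h[4] = 1 + 1/10·h[1] + 3/10·h[2] + 3/10·h[3] + 1/10·h[4]
Solving the 4×4 linear system over states ≠ 0 gives exactly h = [0, 200/27, 550/81, 200/27, 20/3] (h[0] = 0 is the target).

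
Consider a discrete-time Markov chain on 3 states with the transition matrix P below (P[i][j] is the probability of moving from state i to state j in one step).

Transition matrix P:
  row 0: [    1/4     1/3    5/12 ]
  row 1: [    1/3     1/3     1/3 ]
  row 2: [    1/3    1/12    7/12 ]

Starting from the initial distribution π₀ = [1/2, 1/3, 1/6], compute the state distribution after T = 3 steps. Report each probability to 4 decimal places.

t=0: π = [0.5000, 0.3333, 0.1667]
t=1: π = [0.2917, 0.2917, 0.4167]
t=2: π = [0.3090, 0.2292, 0.4618]
t=3: π = [0.3076, 0.2179, 0.4745]

π = [0.3076, 0.2179, 0.4745]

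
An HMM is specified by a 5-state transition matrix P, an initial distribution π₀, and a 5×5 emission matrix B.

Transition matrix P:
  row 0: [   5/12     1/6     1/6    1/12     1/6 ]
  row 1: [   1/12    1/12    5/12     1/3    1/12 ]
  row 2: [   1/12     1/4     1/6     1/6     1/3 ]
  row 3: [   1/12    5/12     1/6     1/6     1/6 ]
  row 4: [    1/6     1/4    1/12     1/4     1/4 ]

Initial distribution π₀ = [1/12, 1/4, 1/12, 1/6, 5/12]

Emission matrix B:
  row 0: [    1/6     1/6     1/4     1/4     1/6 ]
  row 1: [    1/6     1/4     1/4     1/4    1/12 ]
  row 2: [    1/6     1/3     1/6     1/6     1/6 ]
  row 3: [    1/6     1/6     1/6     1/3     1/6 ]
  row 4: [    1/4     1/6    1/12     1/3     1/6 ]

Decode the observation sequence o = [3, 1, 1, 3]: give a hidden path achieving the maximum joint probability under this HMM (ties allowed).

path = [4, 1, 2, 4]

t=0: δ = [2.083e-02, 6.250e-02, 1.389e-02, 5.556e-02, 1.389e-01]  (obs o_0=3)
t=1: δ = [3.858e-03, 8.681e-03, 8.681e-03, 5.787e-03, 5.787e-03]  ψ = [4, 4, 1, 4, 4]  (obs o_1=1)
t=2: δ = [2.679e-04, 6.028e-04, 1.206e-03, 4.823e-04, 4.823e-04]  ψ = [0, 3, 1, 1, 2]  (obs o_2=1)
t=3: δ = [2.791e-05, 7.535e-05, 4.186e-05, 6.698e-05, 1.340e-04]  ψ = [0, 2, 1, 1, 2]  (obs o_3=3)
backtrack: best end state = 4; path = [4, 1, 2, 4]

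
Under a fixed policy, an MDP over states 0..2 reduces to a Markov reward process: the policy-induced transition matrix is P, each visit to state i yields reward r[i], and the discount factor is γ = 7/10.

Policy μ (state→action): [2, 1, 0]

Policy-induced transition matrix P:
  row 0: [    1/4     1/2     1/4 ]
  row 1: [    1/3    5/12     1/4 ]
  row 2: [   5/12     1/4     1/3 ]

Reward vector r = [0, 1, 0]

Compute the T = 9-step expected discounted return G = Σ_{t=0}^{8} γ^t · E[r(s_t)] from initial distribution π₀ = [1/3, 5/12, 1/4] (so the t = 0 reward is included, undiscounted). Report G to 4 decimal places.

G = 1.2961

t=0: π = [0.3333, 0.4167, 0.2500], E[r] = 0.4167, γ^t·E[r] = 0.416667, running G = 0.416667
t=1: π = [0.3264, 0.4028, 0.2708], E[r] = 0.4028, γ^t·E[r] = 0.281944, running G = 0.698611
t=2: π = [0.3287, 0.3987, 0.2726], E[r] = 0.3987, γ^t·E[r] = 0.195376, running G = 0.893987
t=3: π = [0.3287, 0.3986, 0.2727], E[r] = 0.3986, γ^t·E[r] = 0.136730, running G = 1.030717
t=4: π = [0.3287, 0.3986, 0.2727], E[r] = 0.3986, γ^t·E[r] = 0.095704, running G = 1.126422
t=5: π = [0.3287, 0.3986, 0.2727], E[r] = 0.3986, γ^t·E[r] = 0.066993, running G = 1.193415
t=6: π = [0.3287, 0.3986, 0.2727], E[r] = 0.3986, γ^t·E[r] = 0.046895, running G = 1.240310
t=7: π = [0.3287, 0.3986, 0.2727], E[r] = 0.3986, γ^t·E[r] = 0.032827, running G = 1.273136
t=8: π = [0.3287, 0.3986, 0.2727], E[r] = 0.3986, γ^t·E[r] = 0.022979, running G = 1.296115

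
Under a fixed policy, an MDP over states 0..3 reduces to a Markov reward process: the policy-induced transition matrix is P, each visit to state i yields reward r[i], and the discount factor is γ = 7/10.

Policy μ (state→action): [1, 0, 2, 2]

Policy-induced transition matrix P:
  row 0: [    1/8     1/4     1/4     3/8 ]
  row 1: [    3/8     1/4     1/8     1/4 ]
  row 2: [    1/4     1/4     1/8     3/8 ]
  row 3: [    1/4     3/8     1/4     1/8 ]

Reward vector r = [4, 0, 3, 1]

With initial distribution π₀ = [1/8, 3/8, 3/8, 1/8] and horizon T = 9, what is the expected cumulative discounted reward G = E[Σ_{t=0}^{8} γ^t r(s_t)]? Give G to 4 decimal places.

t=0: π = [0.1250, 0.3750, 0.3750, 0.1250], E[r] = 1.7500, γ^t·E[r] = 1.750000, running G = 1.750000
t=1: π = [0.2813, 0.2656, 0.1563, 0.2969], E[r] = 1.8906, γ^t·E[r] = 1.323438, running G = 3.073438
t=2: π = [0.2480, 0.2871, 0.1973, 0.2676], E[r] = 1.8516, γ^t·E[r] = 0.907266, running G = 3.980703
t=3: π = [0.2549, 0.2834, 0.1895, 0.2722], E[r] = 1.8601, γ^t·E[r] = 0.638017, running G = 4.618720
t=4: π = [0.2536, 0.2840, 0.1909, 0.2715], E[r] = 1.8585, γ^t·E[r] = 0.446216, running G = 5.064936
t=5: π = [0.2538, 0.2839, 0.1906, 0.2716], E[r] = 1.8588, γ^t·E[r] = 0.312401, running G = 5.377337
t=6: π = [0.2538, 0.2840, 0.1907, 0.2716], E[r] = 1.8587, γ^t·E[r] = 0.218675, running G = 5.596011
t=7: π = [0.2538, 0.2840, 0.1907, 0.2716], E[r] = 1.8587, γ^t·E[r] = 0.153073, running G = 5.749084
t=8: π = [0.2538, 0.2840, 0.1907, 0.2716], E[r] = 1.8587, γ^t·E[r] = 0.107151, running G = 5.856235

G = 5.8562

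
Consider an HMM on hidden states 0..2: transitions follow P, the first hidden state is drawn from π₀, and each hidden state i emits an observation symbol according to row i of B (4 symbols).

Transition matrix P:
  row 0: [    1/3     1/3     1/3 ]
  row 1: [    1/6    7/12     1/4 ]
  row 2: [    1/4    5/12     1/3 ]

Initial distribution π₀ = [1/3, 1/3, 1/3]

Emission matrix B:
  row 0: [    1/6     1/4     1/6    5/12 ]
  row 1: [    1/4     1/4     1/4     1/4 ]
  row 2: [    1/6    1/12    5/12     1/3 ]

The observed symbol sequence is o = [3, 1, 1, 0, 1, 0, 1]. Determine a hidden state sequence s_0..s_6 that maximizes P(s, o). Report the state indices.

path = [1, 1, 1, 1, 1, 1, 1]

t=0: δ = [1.389e-01, 8.333e-02, 1.111e-01]  (obs o_0=3)
t=1: δ = [1.157e-02, 1.215e-02, 3.858e-03]  ψ = [0, 1, 0]  (obs o_1=1)
t=2: δ = [9.645e-04, 1.772e-03, 3.215e-04]  ψ = [0, 1, 0]  (obs o_2=1)
t=3: δ = [5.358e-05, 2.585e-04, 7.385e-05]  ψ = [0, 1, 1]  (obs o_3=0)
t=4: δ = [1.077e-05, 3.769e-05, 5.385e-06]  ψ = [1, 1, 1]  (obs o_4=1)
t=5: δ = [1.047e-06, 5.497e-06, 1.570e-06]  ψ = [1, 1, 1]  (obs o_5=0)
t=6: δ = [2.290e-07, 8.016e-07, 1.145e-07]  ψ = [1, 1, 1]  (obs o_6=1)
backtrack: best end state = 1; path = [1, 1, 1, 1, 1, 1, 1]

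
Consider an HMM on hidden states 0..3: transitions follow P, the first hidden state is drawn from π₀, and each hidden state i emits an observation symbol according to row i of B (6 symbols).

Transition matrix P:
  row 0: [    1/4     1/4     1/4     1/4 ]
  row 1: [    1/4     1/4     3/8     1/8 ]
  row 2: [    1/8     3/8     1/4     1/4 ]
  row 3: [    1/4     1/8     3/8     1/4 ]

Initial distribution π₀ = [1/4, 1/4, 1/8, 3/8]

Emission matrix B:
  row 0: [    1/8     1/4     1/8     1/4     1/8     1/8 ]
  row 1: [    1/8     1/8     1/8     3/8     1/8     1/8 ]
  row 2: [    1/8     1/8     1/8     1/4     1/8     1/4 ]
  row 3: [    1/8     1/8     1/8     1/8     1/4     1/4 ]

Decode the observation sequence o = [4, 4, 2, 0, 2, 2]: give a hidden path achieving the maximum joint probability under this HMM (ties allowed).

path = [3, 3, 2, 1, 2, 1]

t=0: δ = [3.125e-02, 3.125e-02, 1.562e-02, 9.375e-02]  (obs o_0=4)
t=1: δ = [2.930e-03, 1.465e-03, 4.395e-03, 5.859e-03]  ψ = [3, 3, 3, 3]  (obs o_1=4)
t=2: δ = [1.831e-04, 2.060e-04, 2.747e-04, 1.831e-04]  ψ = [3, 2, 3, 3]  (obs o_2=2)
t=3: δ = [6.437e-06, 1.287e-05, 9.656e-06, 8.583e-06]  ψ = [1, 2, 1, 2]  (obs o_3=0)
t=4: δ = [4.023e-07, 4.526e-07, 6.035e-07, 3.017e-07]  ψ = [1, 2, 1, 2]  (obs o_4=2)
t=5: δ = [1.414e-08, 2.829e-08, 2.122e-08, 1.886e-08]  ψ = [1, 2, 1, 2]  (obs o_5=2)
backtrack: best end state = 1; path = [3, 3, 2, 1, 2, 1]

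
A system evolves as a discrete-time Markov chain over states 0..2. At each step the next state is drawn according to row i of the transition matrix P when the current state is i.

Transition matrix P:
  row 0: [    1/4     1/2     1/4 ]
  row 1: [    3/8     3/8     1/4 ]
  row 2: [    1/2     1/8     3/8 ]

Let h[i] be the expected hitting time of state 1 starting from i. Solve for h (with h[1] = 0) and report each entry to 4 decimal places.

h = [2.5455, 0.0000, 3.6364]

First-step conditioning: h[1] = 0; for i ≠ 1, h[i] = 1 + Σ_k P[i][k]·h[k].
  h[0] = 1 + 1/4·h[0] + 1/4·h[2]
  h[2] = 1 + 1/2·h[0] + 3/8·h[2]
Solving the 2×2 linear system over states ≠ 1 gives exactly h = [28/11, 0, 40/11] (h[1] = 0 is the target).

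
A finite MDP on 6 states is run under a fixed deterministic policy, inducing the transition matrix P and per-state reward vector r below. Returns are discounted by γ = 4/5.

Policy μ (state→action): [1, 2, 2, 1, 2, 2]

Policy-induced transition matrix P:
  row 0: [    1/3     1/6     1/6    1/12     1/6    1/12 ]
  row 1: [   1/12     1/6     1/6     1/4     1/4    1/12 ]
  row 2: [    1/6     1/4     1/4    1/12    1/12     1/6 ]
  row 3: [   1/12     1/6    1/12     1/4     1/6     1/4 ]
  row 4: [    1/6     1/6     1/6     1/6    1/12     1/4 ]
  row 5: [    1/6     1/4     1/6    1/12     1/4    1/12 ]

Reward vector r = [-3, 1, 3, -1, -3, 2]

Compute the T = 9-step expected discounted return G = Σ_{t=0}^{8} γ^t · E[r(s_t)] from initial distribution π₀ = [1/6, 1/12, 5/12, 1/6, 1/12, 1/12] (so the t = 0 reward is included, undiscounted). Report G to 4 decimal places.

G = 0.2032

t=0: π = [0.1667, 0.0833, 0.4167, 0.1667, 0.0833, 0.0833], E[r] = 0.5833, γ^t·E[r] = 0.583333, running G = 0.583333
t=1: π = [0.1736, 0.2083, 0.1875, 0.1319, 0.1389, 0.1597], E[r] = 0.0208, γ^t·E[r] = 0.016667, running G = 0.600000
t=2: π = [0.1672, 0.1956, 0.1713, 0.1516, 0.1701, 0.1441], E[r] = -0.1661, γ^t·E[r] = -0.106296, running G = 0.493704
t=3: π = [0.1656, 0.1929, 0.1683, 0.1554, 0.1665, 0.1512], E[r] = -0.1514, γ^t·E[r] = -0.077531, running G = 0.416173
t=4: π = [0.1652, 0.1933, 0.1677, 0.1553, 0.1674, 0.1510], E[r] = -0.1548, γ^t·E[r] = -0.063398, running G = 0.352775
t=5: π = [0.1652, 0.1932, 0.1677, 0.1554, 0.1674, 0.1511], E[r] = -0.1546, γ^t·E[r] = -0.050658, running G = 0.302117
t=6: π = [0.1651, 0.1932, 0.1677, 0.1554, 0.1674, 0.1511], E[r] = -0.1546, γ^t·E[r] = -0.040522, running G = 0.261596
t=7: π = [0.1651, 0.1932, 0.1677, 0.1554, 0.1674, 0.1511], E[r] = -0.1546, γ^t·E[r] = -0.032417, running G = 0.229179
t=8: π = [0.1651, 0.1932, 0.1677, 0.1554, 0.1674, 0.1511], E[r] = -0.1546, γ^t·E[r] = -0.025933, running G = 0.203245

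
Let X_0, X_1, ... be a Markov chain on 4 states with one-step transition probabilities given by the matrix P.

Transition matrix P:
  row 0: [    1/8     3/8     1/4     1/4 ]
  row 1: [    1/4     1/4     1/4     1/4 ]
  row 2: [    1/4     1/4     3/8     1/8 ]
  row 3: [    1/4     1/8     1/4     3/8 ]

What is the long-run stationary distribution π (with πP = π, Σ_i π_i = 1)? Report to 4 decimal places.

π = [0.2222, 0.2472, 0.2857, 0.2449]

Balance equations π_j = Σ_i π_i·P[i][j]:
  π_0 = 1/8·π_0 + 1/4·π_1 + 1/4·π_2 + 1/4·π_3
  π_1 = 3/8·π_0 + 1/4·π_1 + 1/4·π_2 + 1/8·π_3
  π_2 = 1/4·π_0 + 1/4·π_1 + 3/8·π_2 + 1/4·π_3
  normalize: π_0 + π_1 + π_2 + π_3 = 1
Solving the linear system gives exactly π = [2/9, 109/441, 2/7, 12/49].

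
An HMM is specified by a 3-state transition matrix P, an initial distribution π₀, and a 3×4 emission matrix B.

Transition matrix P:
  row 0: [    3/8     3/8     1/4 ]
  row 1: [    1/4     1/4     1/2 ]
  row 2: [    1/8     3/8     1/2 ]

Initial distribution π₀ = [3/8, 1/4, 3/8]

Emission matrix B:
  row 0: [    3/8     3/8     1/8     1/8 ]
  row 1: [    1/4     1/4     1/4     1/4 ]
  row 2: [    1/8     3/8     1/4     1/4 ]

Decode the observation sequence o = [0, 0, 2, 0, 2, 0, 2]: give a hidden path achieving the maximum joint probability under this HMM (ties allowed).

path = [0, 1, 2, 1, 2, 1, 2]

t=0: δ = [1.406e-01, 6.250e-02, 4.688e-02]  (obs o_0=0)
t=1: δ = [1.978e-02, 1.318e-02, 4.395e-03]  ψ = [0, 0, 0]  (obs o_1=0)
t=2: δ = [9.270e-04, 1.854e-03, 1.648e-03]  ψ = [0, 0, 1]  (obs o_2=2)
t=3: δ = [1.738e-04, 1.545e-04, 1.159e-04]  ψ = [1, 2, 1]  (obs o_3=0)
t=4: δ = [8.147e-06, 1.629e-05, 1.931e-05]  ψ = [0, 0, 1]  (obs o_4=2)
t=5: δ = [1.528e-06, 1.810e-06, 1.207e-06]  ψ = [1, 2, 2]  (obs o_5=0)
t=6: δ = [7.161e-08, 1.432e-07, 2.263e-07]  ψ = [0, 0, 1]  (obs o_6=2)
backtrack: best end state = 2; path = [0, 1, 2, 1, 2, 1, 2]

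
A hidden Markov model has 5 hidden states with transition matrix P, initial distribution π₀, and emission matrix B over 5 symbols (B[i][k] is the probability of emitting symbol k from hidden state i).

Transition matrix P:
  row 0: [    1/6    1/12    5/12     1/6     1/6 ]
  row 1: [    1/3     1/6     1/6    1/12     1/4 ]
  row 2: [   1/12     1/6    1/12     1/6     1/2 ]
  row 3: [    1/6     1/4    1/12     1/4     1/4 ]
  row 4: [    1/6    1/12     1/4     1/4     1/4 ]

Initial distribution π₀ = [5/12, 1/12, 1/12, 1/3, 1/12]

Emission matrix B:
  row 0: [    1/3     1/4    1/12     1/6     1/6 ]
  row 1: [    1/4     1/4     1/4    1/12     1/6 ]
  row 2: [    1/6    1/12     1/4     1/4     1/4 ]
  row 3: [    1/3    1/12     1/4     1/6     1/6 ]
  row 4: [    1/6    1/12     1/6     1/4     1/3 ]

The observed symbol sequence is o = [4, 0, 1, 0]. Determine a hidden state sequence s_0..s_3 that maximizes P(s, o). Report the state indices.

t=0: δ = [6.944e-02, 1.389e-02, 2.083e-02, 5.556e-02, 2.778e-02]  (obs o_0=4)
t=1: δ = [3.858e-03, 3.472e-03, 4.823e-03, 4.630e-03, 2.315e-03]  ψ = [0, 3, 0, 3, 3]  (obs o_1=0)
t=2: δ = [2.894e-04, 2.894e-04, 1.340e-04, 9.645e-05, 2.009e-04]  ψ = [1, 3, 0, 3, 2]  (obs o_2=1)
t=3: δ = [3.215e-05, 1.206e-05, 2.009e-05, 1.674e-05, 1.206e-05]  ψ = [1, 1, 0, 4, 1]  (obs o_3=0)
backtrack: best end state = 0; path = [3, 3, 1, 0]

path = [3, 3, 1, 0]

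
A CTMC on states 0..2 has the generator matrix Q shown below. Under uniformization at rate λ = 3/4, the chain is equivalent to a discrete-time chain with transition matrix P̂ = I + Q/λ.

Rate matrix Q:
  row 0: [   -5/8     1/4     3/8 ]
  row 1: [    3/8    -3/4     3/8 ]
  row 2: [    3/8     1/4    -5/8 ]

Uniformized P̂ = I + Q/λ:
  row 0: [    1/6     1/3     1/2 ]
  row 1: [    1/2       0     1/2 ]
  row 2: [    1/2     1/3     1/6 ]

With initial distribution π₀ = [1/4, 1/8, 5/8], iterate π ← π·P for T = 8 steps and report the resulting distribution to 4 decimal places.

t=0: π = [0.2500, 0.1250, 0.6250]
t=1: π = [0.4167, 0.2917, 0.2917]
t=2: π = [0.3611, 0.2361, 0.4028]
t=3: π = [0.3796, 0.2546, 0.3657]
t=4: π = [0.3735, 0.2485, 0.3781]
t=5: π = [0.3755, 0.2505, 0.3740]
t=6: π = [0.3748, 0.2498, 0.3753]
t=7: π = [0.3751, 0.2501, 0.3749]
t=8: π = [0.3750, 0.2500, 0.3750]

π = [0.3750, 0.2500, 0.3750]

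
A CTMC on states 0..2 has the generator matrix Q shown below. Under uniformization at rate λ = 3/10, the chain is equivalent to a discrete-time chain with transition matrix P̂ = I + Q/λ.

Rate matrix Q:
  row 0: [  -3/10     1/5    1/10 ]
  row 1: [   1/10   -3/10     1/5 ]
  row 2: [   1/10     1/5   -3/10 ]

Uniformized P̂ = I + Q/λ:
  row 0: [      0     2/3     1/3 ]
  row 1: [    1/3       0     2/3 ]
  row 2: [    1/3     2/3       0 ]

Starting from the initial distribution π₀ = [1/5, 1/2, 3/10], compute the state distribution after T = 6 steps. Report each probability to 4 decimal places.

t=0: π = [0.2000, 0.5000, 0.3000]
t=1: π = [0.2667, 0.3333, 0.4000]
t=2: π = [0.2444, 0.4444, 0.3111]
t=3: π = [0.2519, 0.3704, 0.3778]
t=4: π = [0.2494, 0.4198, 0.3309]
t=5: π = [0.2502, 0.3868, 0.3630]
t=6: π = [0.2499, 0.4088, 0.3413]

π = [0.2499, 0.4088, 0.3413]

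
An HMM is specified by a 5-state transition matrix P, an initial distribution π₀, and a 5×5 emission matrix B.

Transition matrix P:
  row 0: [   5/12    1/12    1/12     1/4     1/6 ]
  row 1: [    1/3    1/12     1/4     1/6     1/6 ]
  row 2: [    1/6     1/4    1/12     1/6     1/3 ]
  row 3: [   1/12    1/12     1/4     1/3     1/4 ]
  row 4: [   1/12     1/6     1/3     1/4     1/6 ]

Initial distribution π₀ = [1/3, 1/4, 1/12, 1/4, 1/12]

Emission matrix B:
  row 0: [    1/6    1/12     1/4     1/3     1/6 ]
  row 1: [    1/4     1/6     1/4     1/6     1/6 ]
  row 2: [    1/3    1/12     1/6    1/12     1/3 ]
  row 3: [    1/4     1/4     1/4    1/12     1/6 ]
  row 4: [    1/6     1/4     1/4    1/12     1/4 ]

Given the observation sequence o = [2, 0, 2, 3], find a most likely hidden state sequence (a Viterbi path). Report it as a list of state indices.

path = [0, 0, 0, 0]

t=0: δ = [8.333e-02, 6.250e-02, 1.389e-02, 6.250e-02, 2.083e-02]  (obs o_0=2)
t=1: δ = [5.787e-03, 1.736e-03, 5.208e-03, 5.208e-03, 2.604e-03]  ψ = [0, 0, 1, 0, 3]  (obs o_1=0)
t=2: δ = [6.028e-04, 3.255e-04, 2.170e-04, 4.340e-04, 4.340e-04]  ψ = [0, 2, 3, 3, 2]  (obs o_2=2)
t=3: δ = [8.372e-05, 1.206e-05, 1.206e-05, 1.256e-05, 9.042e-06]  ψ = [0, 4, 4, 0, 3]  (obs o_3=3)
backtrack: best end state = 0; path = [0, 0, 0, 0]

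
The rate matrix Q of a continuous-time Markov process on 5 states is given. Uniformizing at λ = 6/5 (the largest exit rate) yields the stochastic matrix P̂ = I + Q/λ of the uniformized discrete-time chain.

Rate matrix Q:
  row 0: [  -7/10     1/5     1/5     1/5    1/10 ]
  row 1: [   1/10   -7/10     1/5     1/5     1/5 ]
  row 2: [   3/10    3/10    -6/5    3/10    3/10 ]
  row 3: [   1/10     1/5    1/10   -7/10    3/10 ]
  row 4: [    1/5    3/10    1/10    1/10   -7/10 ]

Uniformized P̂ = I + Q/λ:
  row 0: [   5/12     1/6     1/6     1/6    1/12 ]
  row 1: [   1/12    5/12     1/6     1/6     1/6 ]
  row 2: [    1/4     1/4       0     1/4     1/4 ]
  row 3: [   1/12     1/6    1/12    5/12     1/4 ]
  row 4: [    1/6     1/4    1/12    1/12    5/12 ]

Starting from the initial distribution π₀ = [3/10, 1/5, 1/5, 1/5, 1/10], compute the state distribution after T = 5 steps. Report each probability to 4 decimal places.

t=0: π = [0.3000, 0.2000, 0.2000, 0.2000, 0.1000]
t=1: π = [0.2250, 0.2417, 0.1083, 0.2250, 0.2000]
t=2: π = [0.1931, 0.2528, 0.1132, 0.2153, 0.2257]
t=3: π = [0.1854, 0.2581, 0.1111, 0.2111, 0.2344]
t=4: π = [0.1832, 0.2600, 0.1110, 0.2092, 0.2367]
t=5: π = [0.1826, 0.2606, 0.1110, 0.2085, 0.2373]

π = [0.1826, 0.2606, 0.1110, 0.2085, 0.2373]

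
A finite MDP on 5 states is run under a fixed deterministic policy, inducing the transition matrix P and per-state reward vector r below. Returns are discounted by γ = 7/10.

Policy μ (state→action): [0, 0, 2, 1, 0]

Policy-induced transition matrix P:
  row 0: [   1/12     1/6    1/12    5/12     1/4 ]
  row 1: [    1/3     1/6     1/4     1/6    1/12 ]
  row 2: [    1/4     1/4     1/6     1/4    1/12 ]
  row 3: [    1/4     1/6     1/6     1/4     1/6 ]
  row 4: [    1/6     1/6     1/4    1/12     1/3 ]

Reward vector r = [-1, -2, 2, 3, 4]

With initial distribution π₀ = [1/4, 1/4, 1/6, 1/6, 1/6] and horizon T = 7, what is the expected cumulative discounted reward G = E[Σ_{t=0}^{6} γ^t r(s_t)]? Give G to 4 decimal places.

t=0: π = [0.2500, 0.2500, 0.1667, 0.1667, 0.1667], E[r] = 0.7500, γ^t·E[r] = 0.750000, running G = 0.750000
t=1: π = [0.2153, 0.1806, 0.1806, 0.2431, 0.1806], E[r] = 1.2361, γ^t·E[r] = 0.865278, running G = 1.615278
t=2: π = [0.2141, 0.1817, 0.1788, 0.2407, 0.1846], E[r] = 1.2407, γ^t·E[r] = 0.607963, running G = 2.223241
t=3: π = [0.2141, 0.1816, 0.1793, 0.2398, 0.1852], E[r] = 1.2418, γ^t·E[r] = 0.425921, running G = 2.649162
t=4: π = [0.2140, 0.1816, 0.1794, 0.2397, 0.1853], E[r] = 1.2418, γ^t·E[r] = 0.298152, running G = 2.947314
t=5: π = [0.2140, 0.1816, 0.1794, 0.2397, 0.1853], E[r] = 1.2417, γ^t·E[r] = 0.208696, running G = 3.156010
t=6: π = [0.2140, 0.1816, 0.1794, 0.2397, 0.1853], E[r] = 1.2417, γ^t·E[r] = 0.146087, running G = 3.302096

G = 3.3021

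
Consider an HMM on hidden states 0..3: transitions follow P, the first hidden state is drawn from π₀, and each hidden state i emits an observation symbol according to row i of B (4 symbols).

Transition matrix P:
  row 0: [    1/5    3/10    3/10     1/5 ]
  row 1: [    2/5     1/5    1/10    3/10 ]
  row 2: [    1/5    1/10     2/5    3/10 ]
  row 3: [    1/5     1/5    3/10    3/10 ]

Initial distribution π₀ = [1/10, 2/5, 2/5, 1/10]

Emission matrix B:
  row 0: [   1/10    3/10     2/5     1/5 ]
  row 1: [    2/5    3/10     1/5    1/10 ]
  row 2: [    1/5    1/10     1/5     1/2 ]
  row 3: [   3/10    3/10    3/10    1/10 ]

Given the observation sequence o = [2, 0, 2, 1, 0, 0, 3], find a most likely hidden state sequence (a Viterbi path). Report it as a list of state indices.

path = [1, 1, 0, 1, 3, 3, 2]

t=0: δ = [4.000e-02, 8.000e-02, 8.000e-02, 3.000e-02]  (obs o_0=2)
t=1: δ = [3.200e-03, 6.400e-03, 6.400e-03, 7.200e-03]  ψ = [1, 1, 2, 1]  (obs o_1=0)
t=2: δ = [1.024e-03, 2.880e-04, 5.120e-04, 6.480e-04]  ψ = [1, 3, 2, 3]  (obs o_2=2)
t=3: δ = [6.144e-05, 9.216e-05, 3.072e-05, 6.144e-05]  ψ = [0, 0, 0, 0]  (obs o_3=1)
t=4: δ = [3.686e-06, 7.373e-06, 3.686e-06, 8.294e-06]  ψ = [1, 0, 0, 1]  (obs o_4=0)
t=5: δ = [2.949e-07, 6.636e-07, 4.977e-07, 7.465e-07]  ψ = [1, 3, 3, 3]  (obs o_5=0)
t=6: δ = [5.308e-08, 1.493e-08, 1.120e-07, 2.239e-08]  ψ = [1, 3, 3, 3]  (obs o_6=3)
backtrack: best end state = 2; path = [1, 1, 0, 1, 3, 3, 2]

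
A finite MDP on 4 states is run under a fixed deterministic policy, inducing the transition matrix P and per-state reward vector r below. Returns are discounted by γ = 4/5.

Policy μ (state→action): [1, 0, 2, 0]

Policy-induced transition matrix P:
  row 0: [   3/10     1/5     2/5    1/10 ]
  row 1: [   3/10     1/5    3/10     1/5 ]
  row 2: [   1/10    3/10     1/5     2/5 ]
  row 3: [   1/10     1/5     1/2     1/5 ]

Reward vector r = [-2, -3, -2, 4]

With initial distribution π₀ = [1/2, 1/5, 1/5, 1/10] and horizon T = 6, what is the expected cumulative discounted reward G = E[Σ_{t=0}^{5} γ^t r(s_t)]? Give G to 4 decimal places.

G = -3.8838

t=0: π = [0.5000, 0.2000, 0.2000, 0.1000], E[r] = -1.6000, γ^t·E[r] = -1.600000, running G = -1.600000
t=1: π = [0.2400, 0.2200, 0.3500, 0.1900], E[r] = -1.0800, γ^t·E[r] = -0.864000, running G = -2.464000
t=2: π = [0.1920, 0.2350, 0.3270, 0.2460], E[r] = -0.7590, γ^t·E[r] = -0.485760, running G = -2.949760
t=3: π = [0.1854, 0.2327, 0.3357, 0.2462], E[r] = -0.7555, γ^t·E[r] = -0.386816, running G = -3.336576
t=4: π = [0.1836, 0.2336, 0.3342, 0.2486], E[r] = -0.7420, γ^t·E[r] = -0.303911, running G = -3.640487
t=5: π = [0.1834, 0.2334, 0.3347, 0.2485], E[r] = -0.7425, γ^t·E[r] = -0.243316, running G = -3.883803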